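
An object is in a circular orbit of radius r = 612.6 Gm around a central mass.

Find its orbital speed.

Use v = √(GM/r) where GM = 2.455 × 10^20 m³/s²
r = 612.6 Gm = 6.126 × 10^11 m
GM = 2.455 × 10^20 m³/s²
GM/r = (2.455 × 10^20) / (6.126 × 10^11) = 4.00751 × 10^8 m²/s²
v = √(GM/r) = 20018.8 m/s ≈ 20.02 km/s

Final answer: 20.02 km/s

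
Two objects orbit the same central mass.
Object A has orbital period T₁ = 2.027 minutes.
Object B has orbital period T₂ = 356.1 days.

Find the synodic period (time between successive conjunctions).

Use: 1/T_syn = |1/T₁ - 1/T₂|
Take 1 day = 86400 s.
T₁ = 2.027 minutes = 121.62 s
T₂ = 356.1 days = 3.0767 × 10^7 s
1/T₁ = 0.00822233 s⁻¹
1/T₂ = 3.25023 × 10^-8 s⁻¹
|1/T₁ − 1/T₂| = 0.0082223 s⁻¹
T_syn = 1 / |1/T₁ − 1/T₂| = 121.62 s ≈ 2.027 minutes

Final answer: T_syn = 2.027 minutes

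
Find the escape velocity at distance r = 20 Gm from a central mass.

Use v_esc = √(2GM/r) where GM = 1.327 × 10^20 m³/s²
r = 20 Gm = 2 × 10^10 m
GM = 1.327 × 10^20 m³/s²
2GM/r = 2 × (1.327 × 10^20) / (2 × 10^10) = 1.327 × 10^10 m²/s²
v_esc = √(2GM/r) = 115195 m/s ≈ 115.2 km/s

Final answer: 115.2 km/s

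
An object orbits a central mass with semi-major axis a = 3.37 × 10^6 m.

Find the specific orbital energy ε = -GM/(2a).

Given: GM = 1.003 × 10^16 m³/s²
a = 3.37 × 10^6 m
GM = 1.003 × 10^16 m³/s²
2a = 6.74 × 10^6 m
ε = −GM/(2a) = -1.48813 × 10^9 J/kg ≈ -1.488 GJ/kg

Final answer: -1.488 GJ/kg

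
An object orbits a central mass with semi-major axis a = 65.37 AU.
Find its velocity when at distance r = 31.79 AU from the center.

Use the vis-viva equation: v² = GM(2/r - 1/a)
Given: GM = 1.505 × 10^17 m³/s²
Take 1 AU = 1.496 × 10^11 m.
a = 65.37 AU = 9.77935 × 10^12 m
r = 31.79 AU = 4.75578 × 10^12 m
GM = 1.505 × 10^17 m³/s²
2/r − 1/a = 4.20541 × 10^-13 − 1.02256 × 10^-13 = 3.18284 × 10^-13 m⁻¹
v² = GM (2/r − 1/a) = 47901.8 m²/s²
v = 218.865 m/s ≈ 218.9 m/s

Final answer: 218.9 m/s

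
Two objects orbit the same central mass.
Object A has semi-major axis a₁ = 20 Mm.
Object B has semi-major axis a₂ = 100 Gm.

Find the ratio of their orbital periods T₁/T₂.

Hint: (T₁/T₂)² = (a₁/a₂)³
a₁ = 20 Mm = 2 × 10^7 m
a₂ = 100 Gm = 1 × 10^11 m
a₁/a₂ = 0.0002
T₁/T₂ = (a₁/a₂)^(3/2) = (0.0002)^1.5 = 2.82843 × 10^-6

Final answer: T₁/T₂ = 2.828 × 10^-6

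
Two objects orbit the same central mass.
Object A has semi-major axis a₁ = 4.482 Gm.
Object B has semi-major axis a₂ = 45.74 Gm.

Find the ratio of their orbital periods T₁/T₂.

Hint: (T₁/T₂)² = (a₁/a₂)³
a₁ = 4.482 Gm = 4.482 × 10^9 m
a₂ = 45.74 Gm = 4.574 × 10^10 m
a₁/a₂ = 0.0979886
T₁/T₂ = (a₁/a₂)^(3/2) = (0.0979886)^1.5 = 0.0306735

Final answer: T₁/T₂ = 0.03067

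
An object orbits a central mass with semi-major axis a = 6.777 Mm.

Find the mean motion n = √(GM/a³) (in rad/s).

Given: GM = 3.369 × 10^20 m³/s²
a = 6.777 Mm = 6.777 × 10^6 m
GM = 3.369 × 10^20 m³/s²
a³ = 3.11252 × 10^20 m³
GM/a³ = (3.369 × 10^20) / (3.11252 × 10^20) = 1.0824 s⁻²
n = √(GM/a³) = 1.04039 rad/s ≈ 1.04 rad/s

Final answer: n = 1.04 rad/s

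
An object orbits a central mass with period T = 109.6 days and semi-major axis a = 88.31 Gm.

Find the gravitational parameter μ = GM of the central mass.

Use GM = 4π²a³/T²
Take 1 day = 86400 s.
T = 109.6 days = 9.46944 × 10^6 s
a = 88.31 Gm = 8.831 × 10^10 m
a³ = 6.88699 × 10^32 m³
T² = 8.96703 × 10^13 s²
GM = 4π² × (6.88699 × 10^32) / (8.96703 × 10^13) = 3.03208 × 10^20 m³/s²
GM ≈ 3.032 × 10^20 m³/s²

Final answer: GM = 3.032 × 10^20 m³/s²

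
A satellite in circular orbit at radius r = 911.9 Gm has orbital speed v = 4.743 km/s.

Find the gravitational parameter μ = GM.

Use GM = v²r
r = 911.9 Gm = 9.119 × 10^11 m
v = 4.743 km/s = 4743 m/s
v² = 2.2496 × 10^7 m²/s²
GM = v²r = 2.2496 × 10^7 × 9.119 × 10^11 = 2.05141 × 10^19 m³/s²
GM ≈ 2.051 × 10^19 m³/s²

Final answer: GM = 2.051 × 10^19 m³/s²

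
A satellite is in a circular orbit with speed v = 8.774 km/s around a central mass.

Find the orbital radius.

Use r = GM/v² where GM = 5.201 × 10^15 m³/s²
v = 8.774 km/s = 8774 m/s
GM = 5.201 × 10^15 m³/s²
v² = 7.69831 × 10^7 m²/s²
r = GM/v² = (5.201 × 10^15) / (7.69831 × 10^7) = 6.75603 × 10^7 m ≈ 67.56 Mm

Final answer: 67.56 Mm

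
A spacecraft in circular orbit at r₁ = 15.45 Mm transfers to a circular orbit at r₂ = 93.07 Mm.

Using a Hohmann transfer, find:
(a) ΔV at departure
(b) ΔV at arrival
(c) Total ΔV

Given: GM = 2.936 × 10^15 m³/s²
r₁ = 15.45 Mm = 1.545 × 10^7 m
r₂ = 93.07 Mm = 9.307 × 10^7 m
GM = 2.936 × 10^15 m³/s²
Transfer ellipse: a_t = (r₁ + r₂)/2 = 5.426 × 10^7 m
Circular speed at r₁: v₁ = √(GM/r₁) = 13785.2 m/s
Transfer speed at r₁ (periapsis): v₁ₜ = √(GM(2/r₁ − 1/a_t)) = 18054.2 m/s
(a) ΔV₁ = v₁ₜ − v₁ = 4269 m/s ≈ 4.269 km/s
Circular speed at r₂: v₂ = √(GM/r₂) = 5616.6 m/s
Transfer speed at r₂ (apoapsis): v₂ₜ = √(GM(2/r₂ − 1/a_t)) = 2997.07 m/s
(b) ΔV₂ = v₂ − v₂ₜ = 2619.52 m/s ≈ 2.62 km/s
(c) ΔV_total = ΔV₁ + ΔV₂ = 6888.52 m/s ≈ 6.889 km/s

Final answer:
(a) ΔV₁ = 4.269 km/s
(b) ΔV₂ = 2.62 km/s
(c) ΔV_total = 6.889 km/s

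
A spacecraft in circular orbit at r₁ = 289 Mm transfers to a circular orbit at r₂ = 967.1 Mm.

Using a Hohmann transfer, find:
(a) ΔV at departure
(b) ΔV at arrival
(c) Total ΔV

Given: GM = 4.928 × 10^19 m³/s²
r₁ = 289 Mm = 2.89 × 10^8 m
r₂ = 967.1 Mm = 9.671 × 10^8 m
GM = 4.928 × 10^19 m³/s²
Transfer ellipse: a_t = (r₁ + r₂)/2 = 6.2805 × 10^8 m
Circular speed at r₁: v₁ = √(GM/r₁) = 412940 m/s
Transfer speed at r₁ (periapsis): v₁ₜ = √(GM(2/r₁ − 1/a_t)) = 512419 m/s
(a) ΔV₁ = v₁ₜ − v₁ = 99479.2 m/s ≈ 99.48 km/s
Circular speed at r₂: v₂ = √(GM/r₂) = 225735 m/s
Transfer speed at r₂ (apoapsis): v₂ₜ = √(GM(2/r₂ − 1/a_t)) = 153127 m/s
(b) ΔV₂ = v₂ − v₂ₜ = 72608.5 m/s ≈ 72.61 km/s
(c) ΔV_total = ΔV₁ + ΔV₂ = 172088 m/s ≈ 172.1 km/s

Final answer:
(a) ΔV₁ = 99.48 km/s
(b) ΔV₂ = 72.61 km/s
(c) ΔV_total = 172.1 km/s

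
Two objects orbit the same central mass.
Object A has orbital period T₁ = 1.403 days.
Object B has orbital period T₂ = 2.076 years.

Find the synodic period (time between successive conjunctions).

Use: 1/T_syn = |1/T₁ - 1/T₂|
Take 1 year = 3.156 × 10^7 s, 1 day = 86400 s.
T₁ = 1.403 days = 121219 s
T₂ = 2.076 years = 6.55186 × 10^7 s
1/T₁ = 8.24952 × 10^-6 s⁻¹
1/T₂ = 1.52629 × 10^-8 s⁻¹
|1/T₁ − 1/T₂| = 8.23426 × 10^-6 s⁻¹
T_syn = 1 / |1/T₁ − 1/T₂| = 121444 s ≈ 1.406 days

Final answer: T_syn = 1.406 days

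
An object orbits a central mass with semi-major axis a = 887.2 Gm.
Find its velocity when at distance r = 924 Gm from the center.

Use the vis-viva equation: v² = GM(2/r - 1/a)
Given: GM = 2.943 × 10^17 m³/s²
a = 887.2 Gm = 8.872 × 10^11 m
r = 924 Gm = 9.24 × 10^11 m
GM = 2.943 × 10^17 m³/s²
2/r − 1/a = 2.1645 × 10^-12 − 1.12714 × 10^-12 = 1.03736 × 10^-12 m⁻¹
v² = GM (2/r − 1/a) = 305295 m²/s²
v = 552.535 m/s ≈ 552.5 m/s

Final answer: 552.5 m/s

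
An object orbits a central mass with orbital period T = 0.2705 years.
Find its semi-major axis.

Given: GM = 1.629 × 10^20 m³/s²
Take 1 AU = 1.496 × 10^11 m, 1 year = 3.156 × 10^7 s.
T = 0.2705 years = 8.53698 × 10^6 s
GM = 1.629 × 10^20 m³/s²
Kepler's third law: a³ = GM T² / (4π²)
T² = 7.288 × 10^13 s²
a³ = (1.629 × 10^20) × (7.288 × 10^13) / (4π²) = 3.00725 × 10^32 m³
a = (a³)^(1/3) = 6.69972 × 10^10 m ≈ 0.4478 AU

Final answer: 0.4478 AU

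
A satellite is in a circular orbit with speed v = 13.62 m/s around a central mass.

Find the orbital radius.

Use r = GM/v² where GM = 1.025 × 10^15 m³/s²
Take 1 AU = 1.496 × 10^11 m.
v = 13.62 m/s
GM = 1.025 × 10^15 m³/s²
v² = 185.504 m²/s²
r = GM/v² = (1.025 × 10^15) / 185.504 = 5.52548 × 10^12 m ≈ 36.93 AU

Final answer: 36.93 AU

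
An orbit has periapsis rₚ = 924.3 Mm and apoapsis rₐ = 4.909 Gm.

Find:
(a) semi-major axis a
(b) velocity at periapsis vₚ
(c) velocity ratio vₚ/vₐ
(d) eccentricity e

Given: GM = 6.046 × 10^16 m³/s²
rₚ = 924.3 Mm = 9.243 × 10^8 m
rₐ = 4.909 Gm = 4.909 × 10^9 m
GM = 6.046 × 10^16 m³/s²
a = (rₚ + rₐ)/2 = 2.91665 × 10^9 m
e = (rₐ − rₚ)/(rₐ + rₚ) = (3.9847 × 10^9) / (5.8333 × 10^9) = 0.683095
(a) a = 2.91665 × 10^9 m ≈ 2.917 Gm
(b) vₚ² = GM (2/rₚ − 1/a) = 6.046 × 10^16 × (2.1638 × 10^-9 − 3.42859 × 10^-10) = 1.10094 × 10^8 m²/s²;  vₚ = 10492.6 m/s ≈ 10.49 km/s
(c) vₚ/vₐ = rₐ/rₚ (angular momentum) = (4.909 × 10^9) / (9.243 × 10^8) = 5.31105 ≈ 5.311
(d) e = 0.683095 ≈ 0.6831

Final answer:
(a) semi-major axis a = 2.917 Gm
(b) velocity at periapsis vₚ = 10.49 km/s
(c) velocity ratio vₚ/vₐ = 5.311
(d) eccentricity e = 0.6831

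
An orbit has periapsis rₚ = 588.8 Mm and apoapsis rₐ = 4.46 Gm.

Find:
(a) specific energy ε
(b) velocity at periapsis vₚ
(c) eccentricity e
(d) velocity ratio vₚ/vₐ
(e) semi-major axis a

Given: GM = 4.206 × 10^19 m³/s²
rₚ = 588.8 Mm = 5.888 × 10^8 m
rₐ = 4.46 Gm = 4.46 × 10^9 m
GM = 4.206 × 10^19 m³/s²
a = (rₚ + rₐ)/2 = 2.5244 × 10^9 m
e = (rₐ − rₚ)/(rₐ + rₚ) = (3.8712 × 10^9) / (5.0488 × 10^9) = 0.766756
(a) 2a = 5.0488 × 10^9 m;  ε = −GM/(2a) = -8.33069 × 10^9 J/kg ≈ -8.331 GJ/kg
(b) vₚ² = GM (2/rₚ − 1/a) = 4.206 × 10^19 × (3.39674 × 10^-9 − 3.96134 × 10^-10) = 1.26205 × 10^11 m²/s²;  vₚ = 355254 m/s ≈ 355.3 km/s
(c) e = 0.766756 ≈ 0.7668
(d) vₚ/vₐ = rₐ/rₚ (angular momentum) = (4.46 × 10^9) / (5.888 × 10^8) = 7.57473 ≈ 7.575
(e) a = 2.5244 × 10^9 m ≈ 2.524 Gm

Final answer:
(a) specific energy ε = -8.331 GJ/kg
(b) velocity at periapsis vₚ = 355.3 km/s
(c) eccentricity e = 0.7668
(d) velocity ratio vₚ/vₐ = 7.575
(e) semi-major axis a = 2.524 Gm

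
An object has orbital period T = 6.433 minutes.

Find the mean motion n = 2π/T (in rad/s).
T = 6.433 minutes = 385.98 s
n = 2π / 385.98 s = 0.0162785 rad/s ≈ 0.01628 rad/s

Final answer: n = 0.01628 rad/s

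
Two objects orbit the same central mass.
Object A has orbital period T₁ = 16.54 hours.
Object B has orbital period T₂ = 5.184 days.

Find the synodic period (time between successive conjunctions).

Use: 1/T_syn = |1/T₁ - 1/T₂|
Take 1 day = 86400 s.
T₁ = 16.54 hours = 59544 s
T₂ = 5.184 days = 447898 s
1/T₁ = 1.67943 × 10^-5 s⁻¹
1/T₂ = 2.23265 × 10^-6 s⁻¹
|1/T₁ − 1/T₂| = 1.45617 × 10^-5 s⁻¹
T_syn = 1 / |1/T₁ − 1/T₂| = 68673.5 s ≈ 19.08 hours

Final answer: T_syn = 19.08 hours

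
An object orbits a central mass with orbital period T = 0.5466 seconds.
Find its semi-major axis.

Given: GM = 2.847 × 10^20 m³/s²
T = 0.5466 seconds
GM = 2.847 × 10^20 m³/s²
Kepler's third law: a³ = GM T² / (4π²)
T² = 0.298772 s²
a³ = (2.847 × 10^20) × 0.298772 / (4π²) = 2.1546 × 10^18 m³
a = (a³)^(1/3) = 1.29158 × 10^6 m ≈ 1.292 Mm

Final answer: 1.292 Mm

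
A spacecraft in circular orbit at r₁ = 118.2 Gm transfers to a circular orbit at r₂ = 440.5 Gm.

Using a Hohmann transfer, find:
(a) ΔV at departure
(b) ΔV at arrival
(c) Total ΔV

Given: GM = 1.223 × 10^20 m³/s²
r₁ = 118.2 Gm = 1.182 × 10^11 m
r₂ = 440.5 Gm = 4.405 × 10^11 m
GM = 1.223 × 10^20 m³/s²
Transfer ellipse: a_t = (r₁ + r₂)/2 = 2.7935 × 10^11 m
Circular speed at r₁: v₁ = √(GM/r₁) = 32166.6 m/s
Transfer speed at r₁ (periapsis): v₁ₜ = √(GM(2/r₁ − 1/a_t)) = 40392.7 m/s
(a) ΔV₁ = v₁ₜ − v₁ = 8226.17 m/s ≈ 8.226 km/s
Circular speed at r₂: v₂ = √(GM/r₂) = 16662.5 m/s
Transfer speed at r₂ (apoapsis): v₂ₜ = √(GM(2/r₂ − 1/a_t)) = 10838.6 m/s
(b) ΔV₂ = v₂ − v₂ₜ = 5823.87 m/s ≈ 5.824 km/s
(c) ΔV_total = ΔV₁ + ΔV₂ = 14050 m/s ≈ 14.05 km/s

Final answer:
(a) ΔV₁ = 8.226 km/s
(b) ΔV₂ = 5.824 km/s
(c) ΔV_total = 14.05 km/s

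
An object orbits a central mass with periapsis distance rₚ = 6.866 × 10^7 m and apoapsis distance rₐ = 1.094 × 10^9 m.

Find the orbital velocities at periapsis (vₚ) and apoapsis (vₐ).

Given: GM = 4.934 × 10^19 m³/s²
rₚ = 6.866 × 10^7 m
rₐ = 1.094 × 10^9 m
GM = 4.934 × 10^19 m³/s²
a = (rₚ + rₐ)/2 = 5.8133 × 10^8 m
Vis-viva: v² = GM (2/r − 1/a)
vₚ² = 4.934 × 10^19 × (2.9129 × 10^-8 − 1.72019 × 10^-9) = 1.35235 × 10^12 m²/s²
vₚ = 1.16291 × 10^6 m/s ≈ 1163 km/s
vₐ² = 4.934 × 10^19 × (1.82815 × 10^-9 − 1.72019 × 10^-9) = 5.32676 × 10^9 m²/s²
vₐ = 72984.6 m/s ≈ 72.98 km/s

Final answer: vₚ = 1163 km/s, vₐ = 72.98 km/s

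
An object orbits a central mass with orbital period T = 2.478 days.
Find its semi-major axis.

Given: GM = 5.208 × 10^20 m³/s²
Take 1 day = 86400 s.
T = 2.478 days = 214099 s
GM = 5.208 × 10^20 m³/s²
Kepler's third law: a³ = GM T² / (4π²)
T² = 4.58385 × 10^10 s²
a³ = (5.208 × 10^20) × (4.58385 × 10^10) / (4π²) = 6.04702 × 10^29 m³
a = (a³)^(1/3) = 8.4563 × 10^9 m ≈ 8.456 × 10^9 m

Final answer: 8.456 × 10^9 m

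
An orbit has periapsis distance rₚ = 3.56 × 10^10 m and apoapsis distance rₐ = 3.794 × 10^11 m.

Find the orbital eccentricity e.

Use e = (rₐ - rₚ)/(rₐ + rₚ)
rₚ = 3.56 × 10^10 m
rₐ = 3.794 × 10^11 m
rₐ − rₚ = 3.438 × 10^11 m
rₐ + rₚ = 4.15 × 10^11 m
e = (rₐ − rₚ)/(rₐ + rₚ) = 0.828434

Final answer: e = 0.8284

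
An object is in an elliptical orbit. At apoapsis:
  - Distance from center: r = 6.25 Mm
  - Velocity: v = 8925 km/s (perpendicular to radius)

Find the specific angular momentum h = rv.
r = 6.25 Mm = 6.25 × 10^6 m
v = 8925 km/s = 8.925 × 10^6 m/s
h = rv = 6.25 × 10^6 × 8.925 × 10^6 = 5.57812 × 10^13 m²/s ≈ 5.578 × 10^13 m²/s

Final answer: h = 5.578 × 10^13 m²/s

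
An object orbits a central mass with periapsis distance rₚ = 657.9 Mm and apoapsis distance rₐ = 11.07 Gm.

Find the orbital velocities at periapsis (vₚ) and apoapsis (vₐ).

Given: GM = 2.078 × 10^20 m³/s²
rₚ = 657.9 Mm = 6.579 × 10^8 m
rₐ = 11.07 Gm = 1.107 × 10^10 m
GM = 2.078 × 10^20 m³/s²
a = (rₚ + rₐ)/2 = 5.86395 × 10^9 m
Vis-viva: v² = GM (2/r − 1/a)
vₚ² = 2.078 × 10^20 × (3.03998 × 10^-9 − 1.70534 × 10^-10) = 5.9627 × 10^11 m²/s²
vₚ = 772185 m/s ≈ 772.2 km/s
vₐ² = 2.078 × 10^20 × (1.80668 × 10^-10 − 1.70534 × 10^-10) = 2.10604 × 10^9 m²/s²
vₐ = 45891.7 m/s ≈ 45.89 km/s

Final answer: vₚ = 772.2 km/s, vₐ = 45.89 km/s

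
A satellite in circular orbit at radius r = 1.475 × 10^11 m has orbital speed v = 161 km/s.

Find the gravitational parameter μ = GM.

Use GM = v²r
r = 1.475 × 10^11 m
v = 161 km/s = 161000 m/s
v² = 2.5921 × 10^10 m²/s²
GM = v²r = 2.5921 × 10^10 × 1.475 × 10^11 = 3.82335 × 10^21 m³/s²
GM ≈ 3.823 × 10^21 m³/s²

Final answer: GM = 3.823 × 10^21 m³/s²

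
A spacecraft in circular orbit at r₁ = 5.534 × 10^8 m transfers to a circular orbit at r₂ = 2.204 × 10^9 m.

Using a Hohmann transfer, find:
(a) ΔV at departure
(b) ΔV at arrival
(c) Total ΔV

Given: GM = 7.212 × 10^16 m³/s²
r₁ = 5.534 × 10^8 m
r₂ = 2.204 × 10^9 m
GM = 7.212 × 10^16 m³/s²
Transfer ellipse: a_t = (r₁ + r₂)/2 = 1.3787 × 10^9 m
Circular speed at r₁: v₁ = √(GM/r₁) = 11415.9 m/s
Transfer speed at r₁ (periapsis): v₁ₜ = √(GM(2/r₁ − 1/a_t)) = 14433.8 m/s
(a) ΔV₁ = v₁ₜ − v₁ = 3017.9 m/s ≈ 3.018 km/s
Circular speed at r₂: v₂ = √(GM/r₂) = 5720.34 m/s
Transfer speed at r₂ (apoapsis): v₂ₜ = √(GM(2/r₂ − 1/a_t)) = 3624.15 m/s
(b) ΔV₂ = v₂ − v₂ₜ = 2096.19 m/s ≈ 2.096 km/s
(c) ΔV_total = ΔV₁ + ΔV₂ = 5114.09 m/s ≈ 5.114 km/s

Final answer:
(a) ΔV₁ = 3.018 km/s
(b) ΔV₂ = 2.096 km/s
(c) ΔV_total = 5.114 km/s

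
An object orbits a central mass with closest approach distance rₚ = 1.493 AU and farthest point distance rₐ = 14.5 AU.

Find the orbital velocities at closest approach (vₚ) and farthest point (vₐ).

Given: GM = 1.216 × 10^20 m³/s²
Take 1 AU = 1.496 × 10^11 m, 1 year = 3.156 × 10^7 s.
rₚ = 1.493 AU = 2.23353 × 10^11 m
rₐ = 14.5 AU = 2.1692 × 10^12 m
GM = 1.216 × 10^20 m³/s²
a = (rₚ + rₐ)/2 = 1.19628 × 10^12 m
Vis-viva: v² = GM (2/r − 1/a)
vₚ² = 1.216 × 10^20 × (8.95444 × 10^-12 − 8.35927 × 10^-13) = 9.87212 × 10^8 m²/s²
vₚ = 31419.9 m/s ≈ 6.628 AU/year
vₐ² = 1.216 × 10^20 × (9.21999 × 10^-13 − 8.35927 × 10^-13) = 1.04663 × 10^7 m²/s²
vₐ = 3235.17 m/s ≈ 0.6825 AU/year

Final answer: vₚ = 6.628 AU/year, vₐ = 0.6825 AU/year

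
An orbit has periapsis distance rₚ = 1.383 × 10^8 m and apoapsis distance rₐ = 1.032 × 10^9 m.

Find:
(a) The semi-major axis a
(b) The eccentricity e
rₚ = 1.383 × 10^8 m
rₐ = 1.032 × 10^9 m
(a) a = (rₚ + rₐ)/2 = 5.8515 × 10^8 m ≈ 5.851 × 10^8 m
(b) e = (rₐ − rₚ)/(rₐ + rₚ) = (8.937 × 10^8) / (1.1703 × 10^9) = 0.76365

Final answer:
(a) a = 5.851 × 10^8 m
(b) e = 0.7637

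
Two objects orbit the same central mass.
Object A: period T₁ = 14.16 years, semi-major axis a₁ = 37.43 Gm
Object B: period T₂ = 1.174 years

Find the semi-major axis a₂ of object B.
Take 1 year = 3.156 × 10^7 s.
T₁ = 14.16 years = 4.4689 × 10^8 s
T₂ = 1.174 years = 3.70514 × 10^7 s
a₁ = 37.43 Gm = 3.743 × 10^10 m
Kepler's third law: (T₂/T₁)² = (a₂/a₁)³  ⇒  a₂ = a₁ (T₂/T₁)^(2/3)
T₂/T₁ = 0.0829096
(T₂/T₁)^(2/3) = 0.190138
a₂ = 3.743 × 10^10 m × 0.190138 = 7.11688 × 10^9 m ≈ 7.117 Gm

Final answer: a₂ = 7.117 Gm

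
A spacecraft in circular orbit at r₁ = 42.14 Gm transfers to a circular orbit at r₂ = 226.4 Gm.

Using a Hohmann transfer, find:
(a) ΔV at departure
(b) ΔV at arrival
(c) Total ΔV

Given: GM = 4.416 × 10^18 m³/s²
r₁ = 42.14 Gm = 4.214 × 10^10 m
r₂ = 226.4 Gm = 2.264 × 10^11 m
GM = 4.416 × 10^18 m³/s²
Transfer ellipse: a_t = (r₁ + r₂)/2 = 1.3427 × 10^11 m
Circular speed at r₁: v₁ = √(GM/r₁) = 10236.9 m/s
Transfer speed at r₁ (periapsis): v₁ₜ = √(GM(2/r₁ − 1/a_t)) = 13292.8 m/s
(a) ΔV₁ = v₁ₜ − v₁ = 3055.91 m/s ≈ 3.056 km/s
Circular speed at r₂: v₂ = √(GM/r₂) = 4416.48 m/s
Transfer speed at r₂ (apoapsis): v₂ₜ = √(GM(2/r₂ − 1/a_t)) = 2474.2 m/s
(b) ΔV₂ = v₂ − v₂ₜ = 1942.28 m/s ≈ 1.942 km/s
(c) ΔV_total = ΔV₁ + ΔV₂ = 4998.2 m/s ≈ 4.998 km/s

Final answer:
(a) ΔV₁ = 3.056 km/s
(b) ΔV₂ = 1.942 km/s
(c) ΔV_total = 4.998 km/s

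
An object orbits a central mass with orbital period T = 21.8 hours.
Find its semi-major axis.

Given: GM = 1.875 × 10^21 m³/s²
T = 21.8 hours = 78480 s
GM = 1.875 × 10^21 m³/s²
Kepler's third law: a³ = GM T² / (4π²)
T² = 6.15911 × 10^9 s²
a³ = (1.875 × 10^21) × (6.15911 × 10^9) / (4π²) = 2.92523 × 10^29 m³
a = (a³)^(1/3) = 6.63824 × 10^9 m ≈ 6.638 Gm

Final answer: 6.638 Gm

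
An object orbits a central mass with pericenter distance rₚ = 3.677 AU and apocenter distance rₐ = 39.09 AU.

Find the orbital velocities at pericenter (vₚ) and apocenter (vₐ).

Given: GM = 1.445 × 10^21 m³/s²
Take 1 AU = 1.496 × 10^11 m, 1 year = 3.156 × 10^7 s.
rₚ = 3.677 AU = 5.50079 × 10^11 m
rₐ = 39.09 AU = 5.84786 × 10^12 m
GM = 1.445 × 10^21 m³/s²
a = (rₚ + rₐ)/2 = 3.19897 × 10^12 m
Vis-viva: v² = GM (2/r − 1/a)
vₚ² = 1.445 × 10^21 × (3.63584 × 10^-12 − 3.126 × 10^-13) = 4.80208 × 10^9 m²/s²
vₚ = 69297.1 m/s ≈ 14.62 AU/year
vₐ² = 1.445 × 10^21 × (3.42005 × 10^-13 − 3.126 × 10^-13) = 4.24899 × 10^7 m²/s²
vₐ = 6518.43 m/s ≈ 1.375 AU/year

Final answer: vₚ = 14.62 AU/year, vₐ = 1.375 AU/year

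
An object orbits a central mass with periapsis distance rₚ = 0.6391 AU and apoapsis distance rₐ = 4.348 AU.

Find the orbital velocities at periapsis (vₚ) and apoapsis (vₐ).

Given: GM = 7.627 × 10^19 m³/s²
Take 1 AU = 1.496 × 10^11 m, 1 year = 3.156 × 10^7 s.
rₚ = 0.6391 AU = 9.56094 × 10^10 m
rₐ = 4.348 AU = 6.50461 × 10^11 m
GM = 7.627 × 10^19 m³/s²
a = (rₚ + rₐ)/2 = 3.73035 × 10^11 m
Vis-viva: v² = GM (2/r − 1/a)
vₚ² = 7.627 × 10^19 × (2.09185 × 10^-11 − 2.68071 × 10^-12) = 1.39099 × 10^9 m²/s²
vₚ = 37296 m/s ≈ 7.868 AU/year
vₐ² = 7.627 × 10^19 × (3.07474 × 10^-12 − 2.68071 × 10^-12) = 3.00527 × 10^7 m²/s²
vₐ = 5482.03 m/s ≈ 1.157 AU/year

Final answer: vₚ = 7.868 AU/year, vₐ = 1.157 AU/year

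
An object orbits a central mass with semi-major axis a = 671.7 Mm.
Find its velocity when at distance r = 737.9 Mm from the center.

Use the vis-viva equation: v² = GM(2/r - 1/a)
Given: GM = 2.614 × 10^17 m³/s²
a = 671.7 Mm = 6.717 × 10^8 m
r = 737.9 Mm = 7.379 × 10^8 m
GM = 2.614 × 10^17 m³/s²
2/r − 1/a = 2.71039 × 10^-9 − 1.48876 × 10^-9 = 1.22163 × 10^-9 m⁻¹
v² = GM (2/r − 1/a) = 3.19335 × 10^8 m²/s²
v = 17870 m/s ≈ 17.87 km/s

Final answer: 17.87 km/s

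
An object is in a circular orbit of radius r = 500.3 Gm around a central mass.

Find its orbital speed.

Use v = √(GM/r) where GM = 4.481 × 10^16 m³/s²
r = 500.3 Gm = 5.003 × 10^11 m
GM = 4.481 × 10^16 m³/s²
GM/r = (4.481 × 10^16) / (5.003 × 10^11) = 89566.3 m²/s²
v = √(GM/r) = 299.276 m/s ≈ 299.3 m/s

Final answer: 299.3 m/s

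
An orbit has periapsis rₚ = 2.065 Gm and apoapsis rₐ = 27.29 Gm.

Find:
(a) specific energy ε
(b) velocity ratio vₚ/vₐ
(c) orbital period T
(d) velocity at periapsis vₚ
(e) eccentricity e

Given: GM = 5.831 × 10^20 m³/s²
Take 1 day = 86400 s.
rₚ = 2.065 Gm = 2.065 × 10^9 m
rₐ = 27.29 Gm = 2.729 × 10^10 m
GM = 5.831 × 10^20 m³/s²
a = (rₚ + rₐ)/2 = 1.46775 × 10^10 m
e = (rₐ − rₚ)/(rₐ + rₚ) = (2.5225 × 10^10) / (2.9355 × 10^10) = 0.859308
(a) 2a = 2.9355 × 10^10 m;  ε = −GM/(2a) = -1.98637 × 10^10 J/kg ≈ -19.86 GJ/kg
(b) vₚ/vₐ = rₐ/rₚ (angular momentum) = (2.729 × 10^10) / (2.065 × 10^9) = 13.2155 ≈ 13.22
(c) a³ = 3.16196 × 10^30 m³;  T = 2π √(a³/GM) = 2π × 73638.8 s = 462686 s ≈ 5.355 days
(d) vₚ² = GM (2/rₚ − 1/a) = 5.831 × 10^20 × (9.68523 × 10^-10 − 6.81315 × 10^-11) = 5.25018 × 10^11 m²/s²;  vₚ = 724581 m/s ≈ 724.6 km/s
(e) e = 0.859308 ≈ 0.8593

Final answer:
(a) specific energy ε = -19.86 GJ/kg
(b) velocity ratio vₚ/vₐ = 13.22
(c) orbital period T = 5.355 days
(d) velocity at periapsis vₚ = 724.6 km/s
(e) eccentricity e = 0.8593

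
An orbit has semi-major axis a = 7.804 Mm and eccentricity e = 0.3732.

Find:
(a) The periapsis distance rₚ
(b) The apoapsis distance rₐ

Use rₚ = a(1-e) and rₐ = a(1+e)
a = 7.804 Mm = 7.804 × 10^6 m
e = 0.3732:  1 − e = 0.6268,  1 + e = 1.3732
(a) rₚ = a(1 − e) = 7.804 × 10^6 m × 0.6268 = 4.89155 × 10^6 m ≈ 4.892 Mm
(b) rₐ = a(1 + e) = 7.804 × 10^6 m × 1.3732 = 1.07165 × 10^7 m ≈ 10.72 Mm

Final answer:
(a) rₚ = 4.892 Mm
(b) rₐ = 10.72 Mm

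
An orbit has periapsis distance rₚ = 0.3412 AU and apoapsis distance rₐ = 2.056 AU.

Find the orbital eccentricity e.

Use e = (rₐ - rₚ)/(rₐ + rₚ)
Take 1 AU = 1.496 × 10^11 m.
rₚ = 0.3412 AU = 5.10435 × 10^10 m
rₐ = 2.056 AU = 3.07578 × 10^11 m
rₐ − rₚ = 2.56534 × 10^11 m
rₐ + rₚ = 3.58621 × 10^11 m
e = (rₐ − rₚ)/(rₐ + rₚ) = 0.715335

Final answer: e = 0.7153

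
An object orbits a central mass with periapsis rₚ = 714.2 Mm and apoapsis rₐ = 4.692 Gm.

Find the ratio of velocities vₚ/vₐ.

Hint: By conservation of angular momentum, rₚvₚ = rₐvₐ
rₚ = 714.2 Mm = 7.142 × 10^8 m
rₐ = 4.692 Gm = 4.692 × 10^9 m
rₚvₚ = rₐvₐ  ⇒  vₚ/vₐ = rₐ/rₚ
vₚ/vₐ = (4.692 × 10^9) / (7.142 × 10^8) = 6.56959

Final answer: vₚ/vₐ = 6.57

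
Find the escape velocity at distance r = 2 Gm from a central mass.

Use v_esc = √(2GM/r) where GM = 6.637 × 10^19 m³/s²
r = 2 Gm = 2 × 10^9 m
GM = 6.637 × 10^19 m³/s²
2GM/r = 2 × (6.637 × 10^19) / (2 × 10^9) = 6.637 × 10^10 m²/s²
v_esc = √(2GM/r) = 257624 m/s ≈ 257.6 km/s

Final answer: 257.6 km/s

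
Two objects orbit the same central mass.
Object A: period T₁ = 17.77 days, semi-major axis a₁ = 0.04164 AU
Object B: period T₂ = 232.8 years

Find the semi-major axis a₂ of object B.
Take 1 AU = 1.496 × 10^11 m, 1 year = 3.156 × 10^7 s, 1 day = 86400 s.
T₁ = 17.77 days = 1.53533 × 10^6 s
T₂ = 232.8 years = 7.34717 × 10^9 s
a₁ = 0.04164 AU = 6.22934 × 10^9 m
Kepler's third law: (T₂/T₁)² = (a₂/a₁)³  ⇒  a₂ = a₁ (T₂/T₁)^(2/3)
T₂/T₁ = 4785.41
(T₂/T₁)^(2/3) = 283.974
a₂ = 6.22934 × 10^9 m × 283.974 = 1.76897 × 10^12 m ≈ 11.82 AU

Final answer: a₂ = 11.82 AU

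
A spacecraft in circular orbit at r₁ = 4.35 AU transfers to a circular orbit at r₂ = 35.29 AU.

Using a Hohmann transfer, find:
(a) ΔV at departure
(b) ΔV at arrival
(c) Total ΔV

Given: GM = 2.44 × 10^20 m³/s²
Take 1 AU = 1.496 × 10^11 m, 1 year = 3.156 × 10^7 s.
r₁ = 4.35 AU = 6.5076 × 10^11 m
r₂ = 35.29 AU = 5.27938 × 10^12 m
GM = 2.44 × 10^20 m³/s²
Transfer ellipse: a_t = (r₁ + r₂)/2 = 2.96507 × 10^12 m
Circular speed at r₁: v₁ = √(GM/r₁) = 19363.5 m/s
Transfer speed at r₁ (periapsis): v₁ₜ = √(GM(2/r₁ − 1/a_t)) = 25838 m/s
(a) ΔV₁ = v₁ₜ − v₁ = 6474.45 m/s ≈ 1.366 AU/year
Circular speed at r₂: v₂ = √(GM/r₂) = 6798.35 m/s
Transfer speed at r₂ (apoapsis): v₂ₜ = √(GM(2/r₂ − 1/a_t)) = 3184.9 m/s
(b) ΔV₂ = v₂ − v₂ₜ = 3613.44 m/s ≈ 0.7623 AU/year
(c) ΔV_total = ΔV₁ + ΔV₂ = 10087.9 m/s ≈ 2.128 AU/year

Final answer:
(a) ΔV₁ = 1.366 AU/year
(b) ΔV₂ = 0.7623 AU/year
(c) ΔV_total = 2.128 AU/year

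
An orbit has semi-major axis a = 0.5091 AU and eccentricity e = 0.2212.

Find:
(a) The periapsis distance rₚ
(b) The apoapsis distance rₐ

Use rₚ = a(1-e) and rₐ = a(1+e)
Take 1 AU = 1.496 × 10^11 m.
a = 0.5091 AU = 7.61614 × 10^10 m
e = 0.2212:  1 − e = 0.7788,  1 + e = 1.2212
(a) rₚ = a(1 − e) = 7.61614 × 10^10 m × 0.7788 = 5.93145 × 10^10 m ≈ 0.3965 AU
(b) rₐ = a(1 + e) = 7.61614 × 10^10 m × 1.2212 = 9.30083 × 10^10 m ≈ 0.6217 AU

Final answer:
(a) rₚ = 0.3965 AU
(b) rₐ = 0.6217 AU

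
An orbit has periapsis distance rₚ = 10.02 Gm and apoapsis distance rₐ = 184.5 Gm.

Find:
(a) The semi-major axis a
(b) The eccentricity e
rₚ = 10.02 Gm = 1.002 × 10^10 m
rₐ = 184.5 Gm = 1.845 × 10^11 m
(a) a = (rₚ + rₐ)/2 = 9.726 × 10^10 m ≈ 97.26 Gm
(b) e = (rₐ − rₚ)/(rₐ + rₚ) = (1.7448 × 10^11) / (1.9452 × 10^11) = 0.896977

Final answer:
(a) a = 97.26 Gm
(b) e = 0.897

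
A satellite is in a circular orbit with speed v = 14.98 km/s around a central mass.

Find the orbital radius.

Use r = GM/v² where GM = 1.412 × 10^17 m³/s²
v = 14.98 km/s = 14980 m/s
GM = 1.412 × 10^17 m³/s²
v² = 2.244 × 10^8 m²/s²
r = GM/v² = (1.412 × 10^17) / (2.244 × 10^8) = 6.29232 × 10^8 m ≈ 629.2 Mm

Final answer: 629.2 Mm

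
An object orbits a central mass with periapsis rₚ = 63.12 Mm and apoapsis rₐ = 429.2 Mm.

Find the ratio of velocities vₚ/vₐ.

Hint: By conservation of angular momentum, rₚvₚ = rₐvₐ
rₚ = 63.12 Mm = 6.312 × 10^7 m
rₐ = 429.2 Mm = 4.292 × 10^8 m
rₚvₚ = rₐvₐ  ⇒  vₚ/vₐ = rₐ/rₚ
vₚ/vₐ = (4.292 × 10^8) / (6.312 × 10^7) = 6.79975

Final answer: vₚ/vₐ = 6.8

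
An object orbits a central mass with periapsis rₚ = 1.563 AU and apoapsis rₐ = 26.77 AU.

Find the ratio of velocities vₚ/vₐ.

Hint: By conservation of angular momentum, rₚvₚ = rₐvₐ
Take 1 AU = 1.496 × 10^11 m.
rₚ = 1.563 AU = 2.33825 × 10^11 m
rₐ = 26.77 AU = 4.00479 × 10^12 m
rₚvₚ = rₐvₐ  ⇒  vₚ/vₐ = rₐ/rₚ
vₚ/vₐ = (4.00479 × 10^12) / (2.33825 × 10^11) = 17.1273

Final answer: vₚ/vₐ = 17.13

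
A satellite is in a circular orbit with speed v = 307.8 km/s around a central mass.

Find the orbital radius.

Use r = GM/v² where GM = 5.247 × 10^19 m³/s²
v = 307.8 km/s = 307800 m/s
GM = 5.247 × 10^19 m³/s²
v² = 9.47408 × 10^10 m²/s²
r = GM/v² = (5.247 × 10^19) / (9.47408 × 10^10) = 5.53827 × 10^8 m ≈ 553.8 Mm

Final answer: 553.8 Mm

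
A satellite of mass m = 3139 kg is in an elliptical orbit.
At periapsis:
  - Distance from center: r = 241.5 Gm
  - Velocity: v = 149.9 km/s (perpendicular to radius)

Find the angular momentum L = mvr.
r = 241.5 Gm = 2.415 × 10^11 m
v = 149.9 km/s = 149900 m/s
vr = 149900 × 2.415 × 10^11 = 3.62008 × 10^16 m²/s
L = m × vr = 3139 × 3.62008 × 10^16 = 1.13634 × 10^20 kg·m²/s ≈ 1.136 × 10^20 kg·m²/s

Final answer: L = 1.136 × 10^20 kg·m²/s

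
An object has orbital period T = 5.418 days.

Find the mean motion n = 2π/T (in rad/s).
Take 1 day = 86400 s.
T = 5.418 days = 468115 s
n = 2π / 468115 s = 1.34223 × 10^-5 rad/s ≈ 1.342 × 10^-5 rad/s

Final answer: n = 1.342 × 10^-5 rad/s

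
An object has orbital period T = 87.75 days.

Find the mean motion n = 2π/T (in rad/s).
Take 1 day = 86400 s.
T = 87.75 days = 7.5816 × 10^6 s
n = 2π / (7.5816 × 10^6 s) = 8.28741 × 10^-7 rad/s ≈ 8.287 × 10^-7 rad/s

Final answer: n = 8.287 × 10^-7 rad/s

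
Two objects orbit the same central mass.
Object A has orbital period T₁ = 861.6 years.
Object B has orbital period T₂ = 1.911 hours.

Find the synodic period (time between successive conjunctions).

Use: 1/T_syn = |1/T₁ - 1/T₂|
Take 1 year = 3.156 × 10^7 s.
T₁ = 861.6 years = 2.71921 × 10^10 s
T₂ = 1.911 hours = 6879.6 s
1/T₁ = 3.67754 × 10^-11 s⁻¹
1/T₂ = 0.000145357 s⁻¹
|1/T₁ − 1/T₂| = 0.000145357 s⁻¹
T_syn = 1 / |1/T₁ − 1/T₂| = 6879.6 s ≈ 1.911 hours

Final answer: T_syn = 1.911 hours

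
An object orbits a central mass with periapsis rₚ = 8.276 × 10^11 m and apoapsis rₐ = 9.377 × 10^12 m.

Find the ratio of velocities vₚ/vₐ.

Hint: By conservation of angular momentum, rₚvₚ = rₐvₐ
rₚ = 8.276 × 10^11 m
rₐ = 9.377 × 10^12 m
rₚvₚ = rₐvₐ  ⇒  vₚ/vₐ = rₐ/rₚ
vₚ/vₐ = (9.377 × 10^12) / (8.276 × 10^11) = 11.3304

Final answer: vₚ/vₐ = 11.33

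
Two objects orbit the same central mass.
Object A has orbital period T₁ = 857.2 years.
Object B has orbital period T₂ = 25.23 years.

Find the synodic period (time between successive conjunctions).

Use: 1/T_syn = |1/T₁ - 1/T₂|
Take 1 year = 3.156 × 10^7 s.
T₁ = 857.2 years = 2.70532 × 10^10 s
T₂ = 25.23 years = 7.96259 × 10^8 s
1/T₁ = 3.69642 × 10^-11 s⁻¹
1/T₂ = 1.25587 × 10^-9 s⁻¹
|1/T₁ − 1/T₂| = 1.21891 × 10^-9 s⁻¹
T_syn = 1 / |1/T₁ − 1/T₂| = 8.20406 × 10^8 s ≈ 26 years

Final answer: T_syn = 26 years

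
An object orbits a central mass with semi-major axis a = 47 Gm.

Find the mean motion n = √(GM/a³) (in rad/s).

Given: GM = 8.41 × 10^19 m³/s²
a = 47 Gm = 4.7 × 10^10 m
GM = 8.41 × 10^19 m³/s²
a³ = 1.03823 × 10^32 m³
GM/a³ = (8.41 × 10^19) / (1.03823 × 10^32) = 8.10032 × 10^-13 s⁻²
n = √(GM/a³) = 9.00018 × 10^-7 rad/s ≈ 9 × 10^-7 rad/s

Final answer: n = 9 × 10^-7 rad/s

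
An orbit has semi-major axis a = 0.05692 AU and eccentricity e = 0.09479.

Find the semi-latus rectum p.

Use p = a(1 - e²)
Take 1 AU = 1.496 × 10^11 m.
a = 0.05692 AU = 8.51523 × 10^9 m
e = 0.09479,  e² = 0.00898514,  1 − e² = 0.991015
p = a(1 − e²) = 8.51523 × 10^9 m × 0.991015 = 8.43872 × 10^9 m ≈ 0.05641 AU

Final answer: p = 0.05641 AU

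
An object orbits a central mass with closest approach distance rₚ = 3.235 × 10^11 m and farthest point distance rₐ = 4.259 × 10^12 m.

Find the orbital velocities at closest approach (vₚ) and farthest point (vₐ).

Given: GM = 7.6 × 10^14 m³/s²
rₚ = 3.235 × 10^11 m
rₐ = 4.259 × 10^12 m
GM = 7.6 × 10^14 m³/s²
a = (rₚ + rₐ)/2 = 2.29125 × 10^12 m
Vis-viva: v² = GM (2/r − 1/a)
vₚ² = 7.6 × 10^14 × (6.18238 × 10^-12 − 4.36443 × 10^-13) = 4366.91 m²/s²
vₚ = 66.0826 m/s ≈ 66.08 m/s
vₐ² = 7.6 × 10^14 × (4.69594 × 10^-13 − 4.36443 × 10^-13) = 25.1946 m²/s²
vₐ = 5.01942 m/s ≈ 5.019 m/s

Final answer: vₚ = 66.08 m/s, vₐ = 5.019 m/s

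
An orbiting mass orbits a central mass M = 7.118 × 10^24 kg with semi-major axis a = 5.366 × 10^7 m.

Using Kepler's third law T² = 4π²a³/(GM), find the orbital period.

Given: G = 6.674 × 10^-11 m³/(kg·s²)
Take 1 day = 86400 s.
M = 7.118 × 10^24 kg
GM = G × M = 6.674 × 10^-11 × 7.118 × 10^24 = 4.75055 × 10^14 m³/s²
a = 5.366 × 10^7 m
a³ = 1.54508 × 10^23 m³
T = 2π √(a³/GM) = 2π √((1.54508 × 10^23) / (4.75055 × 10^14)) = 2π × 18034.5 s
T = 113314 s ≈ 1.312 days

Final answer: 1.312 days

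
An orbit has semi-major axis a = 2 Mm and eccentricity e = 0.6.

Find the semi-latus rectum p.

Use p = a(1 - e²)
a = 2 Mm = 2 × 10^6 m
e = 0.6,  e² = 0.36,  1 − e² = 0.64
p = a(1 − e²) = 2 × 10^6 m × 0.64 = 1.28 × 10^6 m ≈ 1.28 Mm

Final answer: p = 1.28 Mm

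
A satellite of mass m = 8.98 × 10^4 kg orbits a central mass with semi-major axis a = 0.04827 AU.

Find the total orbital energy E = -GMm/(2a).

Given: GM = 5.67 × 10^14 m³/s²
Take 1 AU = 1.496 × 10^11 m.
a = 0.04827 AU = 7.22119 × 10^9 m
GM = 5.67 × 10^14 m³/s²
2a = 1.44424 × 10^10 m
GMm = 5.67 × 10^14 × 89800 = 5.09166 × 10^19 m³·kg/s²
E = −GMm/(2a) = -3.5255 × 10^9 J ≈ -3.525 GJ

Final answer: -3.525 GJ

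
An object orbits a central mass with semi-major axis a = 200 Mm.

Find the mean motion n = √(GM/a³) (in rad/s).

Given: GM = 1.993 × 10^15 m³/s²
a = 200 Mm = 2 × 10^8 m
GM = 1.993 × 10^15 m³/s²
a³ = 8 × 10^24 m³
GM/a³ = (1.993 × 10^15) / (8 × 10^24) = 2.49125 × 10^-10 s⁻²
n = √(GM/a³) = 1.57837 × 10^-5 rad/s ≈ 1.578 × 10^-5 rad/s

Final answer: n = 1.578 × 10^-5 rad/s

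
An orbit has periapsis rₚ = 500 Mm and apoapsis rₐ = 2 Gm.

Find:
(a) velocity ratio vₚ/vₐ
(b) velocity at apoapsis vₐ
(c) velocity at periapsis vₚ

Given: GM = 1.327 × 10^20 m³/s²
rₚ = 500 Mm = 5 × 10^8 m
rₐ = 2 Gm = 2 × 10^9 m
GM = 1.327 × 10^20 m³/s²
a = (rₚ + rₐ)/2 = 1.25 × 10^9 m
e = (rₐ − rₚ)/(rₐ + rₚ) = (1.5 × 10^9) / (2.5 × 10^9) = 0.6
(a) vₚ/vₐ = rₐ/rₚ (angular momentum) = (2 × 10^9) / (5 × 10^8) = 4 ≈ 4
(b) vₐ² = GM (2/rₐ − 1/a) = 1.327 × 10^20 × (1 × 10^-9 − 8 × 10^-10) = 2.654 × 10^10 m²/s²;  vₐ = 162911 m/s ≈ 162.9 km/s
(c) vₚ² = GM (2/rₚ − 1/a) = 1.327 × 10^20 × (4 × 10^-9 − 8 × 10^-10) = 4.2464 × 10^11 m²/s²;  vₚ = 651644 m/s ≈ 651.6 km/s

Final answer:
(a) velocity ratio vₚ/vₐ = 4
(b) velocity at apoapsis vₐ = 162.9 km/s
(c) velocity at periapsis vₚ = 651.6 km/s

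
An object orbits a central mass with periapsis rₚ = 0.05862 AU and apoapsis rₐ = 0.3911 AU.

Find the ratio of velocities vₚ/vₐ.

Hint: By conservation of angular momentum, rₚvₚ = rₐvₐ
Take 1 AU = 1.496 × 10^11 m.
rₚ = 0.05862 AU = 8.76955 × 10^9 m
rₐ = 0.3911 AU = 5.85086 × 10^10 m
rₚvₚ = rₐvₐ  ⇒  vₚ/vₐ = rₐ/rₚ
vₚ/vₐ = (5.85086 × 10^10) / (8.76955 × 10^9) = 6.67178

Final answer: vₚ/vₐ = 6.672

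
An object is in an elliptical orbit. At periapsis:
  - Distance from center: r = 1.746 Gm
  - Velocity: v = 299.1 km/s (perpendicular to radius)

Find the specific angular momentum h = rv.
r = 1.746 Gm = 1.746 × 10^9 m
v = 299.1 km/s = 299100 m/s
h = rv = 1.746 × 10^9 × 299100 = 5.22229 × 10^14 m²/s ≈ 5.222 × 10^14 m²/s

Final answer: h = 5.222 × 10^14 m²/s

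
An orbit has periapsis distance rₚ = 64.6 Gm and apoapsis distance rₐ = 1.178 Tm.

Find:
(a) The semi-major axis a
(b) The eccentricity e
rₚ = 64.6 Gm = 6.46 × 10^10 m
rₐ = 1.178 Tm = 1.178 × 10^12 m
(a) a = (rₚ + rₐ)/2 = 6.213 × 10^11 m ≈ 621.3 Gm
(b) e = (rₐ − rₚ)/(rₐ + rₚ) = (1.1134 × 10^12) / (1.2426 × 10^12) = 0.896024

Final answer:
(a) a = 621.3 Gm
(b) e = 0.896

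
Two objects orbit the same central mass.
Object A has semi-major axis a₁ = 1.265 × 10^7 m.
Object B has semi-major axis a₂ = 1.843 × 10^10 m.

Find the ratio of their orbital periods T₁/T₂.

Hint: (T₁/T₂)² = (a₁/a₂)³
a₁ = 1.265 × 10^7 m
a₂ = 1.843 × 10^10 m
a₁/a₂ = 0.000686381
T₁/T₂ = (a₁/a₂)^(3/2) = (0.000686381)^1.5 = 1.79824 × 10^-5

Final answer: T₁/T₂ = 1.798 × 10^-5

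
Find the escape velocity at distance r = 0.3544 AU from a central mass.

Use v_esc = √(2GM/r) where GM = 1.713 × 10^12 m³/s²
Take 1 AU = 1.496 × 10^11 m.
r = 0.3544 AU = 5.30182 × 10^10 m
GM = 1.713 × 10^12 m³/s²
2GM/r = 2 × (1.713 × 10^12) / (5.30182 × 10^10) = 64.6193 m²/s²
v_esc = √(2GM/r) = 8.03861 m/s ≈ 8.039 m/s

Final answer: 8.039 m/s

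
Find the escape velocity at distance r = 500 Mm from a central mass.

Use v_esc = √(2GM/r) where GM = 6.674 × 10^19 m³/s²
r = 500 Mm = 5 × 10^8 m
GM = 6.674 × 10^19 m³/s²
2GM/r = 2 × (6.674 × 10^19) / (5 × 10^8) = 2.6696 × 10^11 m²/s²
v_esc = √(2GM/r) = 516682 m/s ≈ 516.7 km/s

Final answer: 516.7 km/s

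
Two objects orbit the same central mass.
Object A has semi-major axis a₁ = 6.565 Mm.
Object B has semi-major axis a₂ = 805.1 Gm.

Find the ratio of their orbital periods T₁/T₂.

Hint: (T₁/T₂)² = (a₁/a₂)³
a₁ = 6.565 Mm = 6.565 × 10^6 m
a₂ = 805.1 Gm = 8.051 × 10^11 m
a₁/a₂ = 8.15427 × 10^-6
T₁/T₂ = (a₁/a₂)^(3/2) = (8.15427 × 10^-6)^1.5 = 2.32851 × 10^-8

Final answer: T₁/T₂ = 2.329 × 10^-8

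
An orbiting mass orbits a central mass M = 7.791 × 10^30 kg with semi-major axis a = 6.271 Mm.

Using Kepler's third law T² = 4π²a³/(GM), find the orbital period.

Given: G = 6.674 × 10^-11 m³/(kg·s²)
M = 7.791 × 10^30 kg
GM = G × M = 6.674 × 10^-11 × 7.791 × 10^30 = 5.19971 × 10^20 m³/s²
a = 6.271 Mm = 6.271 × 10^6 m
a³ = 2.4661 × 10^20 m³
T = 2π √(a³/GM) = 2π √((2.4661 × 10^20) / (5.19971 × 10^20)) = 2π × 0.688677 s
T = 4.32708 s ≈ 4.327 seconds

Final answer: 4.327 seconds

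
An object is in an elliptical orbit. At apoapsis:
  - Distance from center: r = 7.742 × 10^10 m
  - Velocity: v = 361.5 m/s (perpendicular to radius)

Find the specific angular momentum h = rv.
r = 7.742 × 10^10 m
v = 361.5 m/s
h = rv = 7.742 × 10^10 × 361.5 = 2.79873 × 10^13 m²/s ≈ 2.799 × 10^13 m²/s

Final answer: h = 2.799 × 10^13 m²/s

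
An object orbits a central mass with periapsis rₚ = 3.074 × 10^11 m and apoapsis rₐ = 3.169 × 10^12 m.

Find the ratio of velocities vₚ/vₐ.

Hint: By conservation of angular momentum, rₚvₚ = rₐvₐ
rₚ = 3.074 × 10^11 m
rₐ = 3.169 × 10^12 m
rₚvₚ = rₐvₐ  ⇒  vₚ/vₐ = rₐ/rₚ
vₚ/vₐ = (3.169 × 10^12) / (3.074 × 10^11) = 10.309

Final answer: vₚ/vₐ = 10.31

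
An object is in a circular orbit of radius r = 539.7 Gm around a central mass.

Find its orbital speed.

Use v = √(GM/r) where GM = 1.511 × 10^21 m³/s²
r = 539.7 Gm = 5.397 × 10^11 m
GM = 1.511 × 10^21 m³/s²
GM/r = (1.511 × 10^21) / (5.397 × 10^11) = 2.7997 × 10^9 m²/s²
v = √(GM/r) = 52912.2 m/s ≈ 52.91 km/s

Final answer: 52.91 km/s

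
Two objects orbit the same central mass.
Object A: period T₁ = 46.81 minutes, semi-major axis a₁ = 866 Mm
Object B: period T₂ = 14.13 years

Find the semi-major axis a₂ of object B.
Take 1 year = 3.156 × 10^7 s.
T₁ = 46.81 minutes = 2808.6 s
T₂ = 14.13 years = 4.45943 × 10^8 s
a₁ = 866 Mm = 8.66 × 10^8 m
Kepler's third law: (T₂/T₁)² = (a₂/a₁)³  ⇒  a₂ = a₁ (T₂/T₁)^(2/3)
T₂/T₁ = 158778
(T₂/T₁)^(2/3) = 2932.19
a₂ = 8.66 × 10^8 m × 2932.19 = 2.53928 × 10^12 m ≈ 2.539 Tm

Final answer: a₂ = 2.539 Tm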